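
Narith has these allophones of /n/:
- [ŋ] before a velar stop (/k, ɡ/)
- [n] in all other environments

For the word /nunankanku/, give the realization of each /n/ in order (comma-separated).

[n], [n], [ŋ], [ŋ]

Occurrence 1 (position 1): no conditioning environment matches → elsewhere allophone [n].
Occurrence 2 (position 3): no conditioning environment matches → elsewhere allophone [n].
Occurrence 3 (position 5): before a velar stop → [ŋ].
Occurrence 4 (position 8): before a velar stop → [ŋ].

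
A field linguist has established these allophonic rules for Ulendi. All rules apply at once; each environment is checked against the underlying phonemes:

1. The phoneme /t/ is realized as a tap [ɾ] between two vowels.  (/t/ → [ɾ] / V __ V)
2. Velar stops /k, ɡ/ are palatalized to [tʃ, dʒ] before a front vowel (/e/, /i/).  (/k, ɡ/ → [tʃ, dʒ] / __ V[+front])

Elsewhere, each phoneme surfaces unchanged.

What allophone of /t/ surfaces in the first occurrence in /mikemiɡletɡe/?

/t/ (between /e/ and /ɡ/) is in the target of rule 1 but the environment (between two vowels) is not met → [t].

[t]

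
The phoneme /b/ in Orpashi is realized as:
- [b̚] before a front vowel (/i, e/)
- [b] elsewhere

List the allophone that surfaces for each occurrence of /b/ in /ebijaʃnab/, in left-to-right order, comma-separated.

Occurrence 1 (position 2): before a front vowel (/i, e/) → [b̚].
Occurrence 2 (position 9): no conditioning environment matches → elsewhere allophone [b].

[b̚], [b]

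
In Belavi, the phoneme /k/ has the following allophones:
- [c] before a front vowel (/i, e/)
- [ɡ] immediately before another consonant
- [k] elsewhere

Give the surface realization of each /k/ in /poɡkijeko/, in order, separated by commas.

[c], [k]

Occurrence 1 (position 4): before a front vowel (/i, e/) → [c].
Occurrence 2 (position 8): no conditioning environment matches → elsewhere allophone [k].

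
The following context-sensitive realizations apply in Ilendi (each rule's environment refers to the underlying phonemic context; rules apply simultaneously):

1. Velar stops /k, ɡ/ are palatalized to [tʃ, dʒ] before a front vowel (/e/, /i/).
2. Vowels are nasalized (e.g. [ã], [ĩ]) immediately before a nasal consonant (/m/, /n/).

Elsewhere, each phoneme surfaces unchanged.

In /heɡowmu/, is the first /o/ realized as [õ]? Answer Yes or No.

No

/o/ (between /ɡ/ and /w/) fails the environment for rule 2, so it stays [o].
The actual realization is [o], not [õ].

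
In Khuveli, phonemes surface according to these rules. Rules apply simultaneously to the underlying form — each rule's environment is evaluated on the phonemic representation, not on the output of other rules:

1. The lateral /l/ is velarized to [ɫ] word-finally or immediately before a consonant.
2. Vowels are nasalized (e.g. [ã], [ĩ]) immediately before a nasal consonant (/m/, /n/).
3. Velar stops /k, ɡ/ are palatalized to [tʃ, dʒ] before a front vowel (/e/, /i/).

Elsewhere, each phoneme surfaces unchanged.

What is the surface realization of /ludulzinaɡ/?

[luduɫzĩnaɡ]

/l/ — word-initial; rule 1 does not apply here → [l].
/u/ (between /l/ and /d/) fails the environment for rule 2, so it stays [u].
/u/ (between /d/ and /l/): rule 2 targets it, but not before a nasal consonant → unchanged [u].
/l/ (between /u/ and /z/) occurs word-finally or immediately before a consonant → [ɫ] by rule 1.
/i/ meets the environment for rule 2 (before a nasal consonant) → [ĩ].
/a/ (between /n/ and /ɡ/): rule 2 targets it, but not before a nasal consonant → unchanged [a].
/ɡ/ (word-final) fails the environment for rule 3, so it stays [ɡ].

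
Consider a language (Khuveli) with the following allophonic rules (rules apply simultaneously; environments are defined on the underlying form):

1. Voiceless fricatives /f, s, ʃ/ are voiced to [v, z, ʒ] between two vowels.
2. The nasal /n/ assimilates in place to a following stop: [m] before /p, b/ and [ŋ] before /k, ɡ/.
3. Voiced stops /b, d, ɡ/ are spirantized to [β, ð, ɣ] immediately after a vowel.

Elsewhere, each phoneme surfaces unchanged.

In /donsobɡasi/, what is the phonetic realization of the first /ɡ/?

[ɡ]

/ɡ/ — between /b/ and /a/; rule 3 does not apply here → [ɡ].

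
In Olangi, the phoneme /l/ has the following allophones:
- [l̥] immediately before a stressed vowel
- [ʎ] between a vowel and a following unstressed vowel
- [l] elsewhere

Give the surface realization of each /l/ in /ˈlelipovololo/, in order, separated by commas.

[l̥], [ʎ], [ʎ], [ʎ]

Occurrence 1 (position 1): immediately before a stressed vowel → [l̥].
Occurrence 2 (position 3): between a vowel and a following unstressed vowel → [ʎ].
Occurrence 3 (position 9): between a vowel and a following unstressed vowel → [ʎ].
Occurrence 4 (position 11): between a vowel and a following unstressed vowel → [ʎ].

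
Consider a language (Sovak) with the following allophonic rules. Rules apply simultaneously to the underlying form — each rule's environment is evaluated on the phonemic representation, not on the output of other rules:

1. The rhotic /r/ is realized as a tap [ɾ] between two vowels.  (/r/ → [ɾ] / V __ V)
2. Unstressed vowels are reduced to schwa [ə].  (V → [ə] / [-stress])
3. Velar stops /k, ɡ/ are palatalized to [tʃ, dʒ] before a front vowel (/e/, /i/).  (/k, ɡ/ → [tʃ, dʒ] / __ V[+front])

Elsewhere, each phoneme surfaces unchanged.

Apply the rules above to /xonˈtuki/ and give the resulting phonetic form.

/x/ stays [x].
Rule 2 applies to /o/ (between /x/ and /n/: in an unstressed syllable) → [ə].
/n/ (between /o/ and /t/) is unaffected → [n].
/t/ stays [t].
/u/ (between /t/ and /k/): rule 2 targets it, but not in an unstressed syllable → unchanged [u].
/k/ (between /u/ and /i/) occurs before a front vowel → [tʃ] by rule 3.
/i/ (word-final): in an unstressed syllable, so rule 2 applies → [ə].

[xənˈtutʃə]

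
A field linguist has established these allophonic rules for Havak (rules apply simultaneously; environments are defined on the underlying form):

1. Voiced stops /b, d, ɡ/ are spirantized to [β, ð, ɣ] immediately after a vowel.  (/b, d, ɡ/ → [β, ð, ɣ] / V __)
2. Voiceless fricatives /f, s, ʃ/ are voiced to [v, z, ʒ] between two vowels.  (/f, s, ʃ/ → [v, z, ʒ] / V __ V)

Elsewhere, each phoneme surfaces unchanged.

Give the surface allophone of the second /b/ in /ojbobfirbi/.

[β]

/b/ — between /o/ and /f/, immediately after a vowel — surfaces as [β] (rule 1).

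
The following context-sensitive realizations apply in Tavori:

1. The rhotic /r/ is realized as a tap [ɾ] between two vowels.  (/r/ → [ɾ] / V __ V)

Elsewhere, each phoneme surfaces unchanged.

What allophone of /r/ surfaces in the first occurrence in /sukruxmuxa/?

/r/ — between /k/ and /u/; rule 1 does not apply here → [r].

[r]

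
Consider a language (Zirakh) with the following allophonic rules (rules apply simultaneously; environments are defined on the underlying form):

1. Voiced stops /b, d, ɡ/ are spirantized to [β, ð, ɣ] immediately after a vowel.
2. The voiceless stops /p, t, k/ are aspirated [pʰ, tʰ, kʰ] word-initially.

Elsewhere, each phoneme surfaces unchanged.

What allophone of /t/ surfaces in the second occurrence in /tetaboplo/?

[t]

/t/ (between /e/ and /a/) fails the environment for rule 2, so it stays [t].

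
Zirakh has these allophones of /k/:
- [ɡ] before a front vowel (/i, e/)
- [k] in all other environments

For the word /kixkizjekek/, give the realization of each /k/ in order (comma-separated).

Occurrence 1 (position 1): before a front vowel (/i, e/) → [ɡ].
Occurrence 2 (position 4): before a front vowel (/i, e/) → [ɡ].
Occurrence 3 (position 9): before a front vowel (/i, e/) → [ɡ].
Occurrence 4 (position 11): no conditioning environment matches → elsewhere allophone [k].

[ɡ], [ɡ], [ɡ], [k]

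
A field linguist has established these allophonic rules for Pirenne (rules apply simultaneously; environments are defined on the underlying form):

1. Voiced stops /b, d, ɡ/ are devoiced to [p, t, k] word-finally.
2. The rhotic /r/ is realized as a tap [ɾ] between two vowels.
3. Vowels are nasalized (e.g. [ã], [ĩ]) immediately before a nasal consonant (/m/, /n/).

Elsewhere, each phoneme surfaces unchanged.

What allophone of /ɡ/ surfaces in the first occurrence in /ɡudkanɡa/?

[ɡ]

/ɡ/ (word-initial) is in the target of rule 1 but the environment (word-finally) is not met → [ɡ].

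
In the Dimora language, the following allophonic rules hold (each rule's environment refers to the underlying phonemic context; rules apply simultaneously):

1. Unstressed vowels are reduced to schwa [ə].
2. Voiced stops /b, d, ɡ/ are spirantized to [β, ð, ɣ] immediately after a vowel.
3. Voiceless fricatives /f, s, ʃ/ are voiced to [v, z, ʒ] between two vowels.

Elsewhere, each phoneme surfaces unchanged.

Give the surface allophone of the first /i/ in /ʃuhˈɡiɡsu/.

/i/ (between /ɡ/ and /ɡ/): rule 1 targets it, but not in an unstressed syllable → unchanged [i].

[i]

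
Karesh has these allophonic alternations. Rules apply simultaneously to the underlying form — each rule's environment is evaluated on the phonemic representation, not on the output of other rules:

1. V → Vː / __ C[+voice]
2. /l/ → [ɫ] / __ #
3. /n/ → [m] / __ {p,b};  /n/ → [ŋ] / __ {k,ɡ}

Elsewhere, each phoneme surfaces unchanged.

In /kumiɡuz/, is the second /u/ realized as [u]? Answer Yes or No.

No

/u/ meets the environment for rule 1 (before a voiced consonant) → [uː].
The actual realization is [uː], not [u].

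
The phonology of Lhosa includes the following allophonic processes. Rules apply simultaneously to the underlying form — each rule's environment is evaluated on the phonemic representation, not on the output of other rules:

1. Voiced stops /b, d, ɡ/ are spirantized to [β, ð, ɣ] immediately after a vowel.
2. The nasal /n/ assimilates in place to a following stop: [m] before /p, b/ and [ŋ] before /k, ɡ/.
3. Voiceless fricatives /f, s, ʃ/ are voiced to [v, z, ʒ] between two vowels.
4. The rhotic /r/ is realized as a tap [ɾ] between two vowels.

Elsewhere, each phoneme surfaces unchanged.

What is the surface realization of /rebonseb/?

[reβonseβ]

/r/ (word-initial) is in the target of rule 4 but the environment (between two vowels) is not met → [r].
/b/ — between /e/ and /o/, immediately after a vowel — surfaces as [β] (rule 1).
/n/ — between /o/ and /s/; rule 2 does not apply here → [n].
/s/ — between /n/ and /e/; rule 3 does not apply here → [s].
/b/ meets the environment for rule 1 (immediately after a vowel) → [β].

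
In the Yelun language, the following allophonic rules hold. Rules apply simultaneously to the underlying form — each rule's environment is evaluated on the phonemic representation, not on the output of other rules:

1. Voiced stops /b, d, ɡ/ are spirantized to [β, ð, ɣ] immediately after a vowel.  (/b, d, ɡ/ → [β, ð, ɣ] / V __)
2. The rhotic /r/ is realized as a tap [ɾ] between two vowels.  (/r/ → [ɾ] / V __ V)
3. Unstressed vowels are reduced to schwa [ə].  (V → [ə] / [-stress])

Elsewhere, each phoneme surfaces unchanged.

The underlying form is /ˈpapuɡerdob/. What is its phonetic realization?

[ˈpapəɣərdəβ]

/a/ (between /p/ and /p/) fails the environment for rule 3, so it stays [a].
/u/ — between /p/ and /ɡ/, in an unstressed syllable — surfaces as [ə] (rule 3).
/ɡ/ (between /u/ and /e/) occurs immediately after a vowel → [ɣ] by rule 1.
/e/ (between /ɡ/ and /r/) occurs in an unstressed syllable → [ə] by rule 3.
/r/ (between /e/ and /d/): rule 2 targets it, but not between two vowels → unchanged [r].
/d/ (between /r/ and /o/) is in the target of rule 1 but the environment (immediately after a vowel) is not met → [d].
/o/ (between /d/ and /b/): in an unstressed syllable, so rule 3 applies → [ə].
/b/ (word-final) occurs immediately after a vowel → [β] by rule 1.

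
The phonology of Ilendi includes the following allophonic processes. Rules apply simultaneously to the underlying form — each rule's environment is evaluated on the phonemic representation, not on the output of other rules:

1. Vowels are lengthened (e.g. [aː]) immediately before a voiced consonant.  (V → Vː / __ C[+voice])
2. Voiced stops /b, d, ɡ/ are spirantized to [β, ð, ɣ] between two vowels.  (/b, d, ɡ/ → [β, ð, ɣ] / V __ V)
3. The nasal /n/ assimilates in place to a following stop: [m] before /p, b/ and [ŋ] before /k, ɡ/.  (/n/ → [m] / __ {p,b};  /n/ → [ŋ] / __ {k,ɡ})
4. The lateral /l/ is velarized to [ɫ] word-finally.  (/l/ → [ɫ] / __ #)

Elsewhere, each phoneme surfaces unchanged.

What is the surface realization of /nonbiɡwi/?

/n/ (word-initial): rule 3 targets it, but not before a labial or velar stop → unchanged [n].
/o/ (between /n/ and /n/): before a voiced consonant, so rule 1 applies → [oː].
Rule 3 applies to /n/ (between /o/ and /b/: before a labial or velar stop) → [m].
/b/ — between /n/ and /i/; rule 2 does not apply here → [b].
Rule 1 applies to /i/ (between /b/ and /ɡ/: before a voiced consonant) → [iː].
/ɡ/ (between /i/ and /w/) is in the target of rule 2 but the environment (between two vowels) is not met → [ɡ].
/i/ (word-final) is in the target of rule 1 but the environment (before a voiced consonant) is not met → [i].

[noːmbiːɡwi]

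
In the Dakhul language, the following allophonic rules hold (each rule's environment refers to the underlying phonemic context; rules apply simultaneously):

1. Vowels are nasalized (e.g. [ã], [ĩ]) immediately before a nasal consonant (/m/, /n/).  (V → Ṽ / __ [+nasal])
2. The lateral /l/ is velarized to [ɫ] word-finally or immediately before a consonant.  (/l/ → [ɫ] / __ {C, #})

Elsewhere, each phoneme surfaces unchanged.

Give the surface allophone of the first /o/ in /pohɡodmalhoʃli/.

[o]

/o/ (between /p/ and /h/): rule 1 targets it, but not before a nasal consonant → unchanged [o].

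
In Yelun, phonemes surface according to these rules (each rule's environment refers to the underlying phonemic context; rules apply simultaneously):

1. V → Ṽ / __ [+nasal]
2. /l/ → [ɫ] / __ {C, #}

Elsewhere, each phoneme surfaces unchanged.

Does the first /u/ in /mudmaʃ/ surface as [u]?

Yes

/u/ (between /m/ and /d/) fails the environment for rule 1, so it stays [u].
The actual realization is [u], which matches [u].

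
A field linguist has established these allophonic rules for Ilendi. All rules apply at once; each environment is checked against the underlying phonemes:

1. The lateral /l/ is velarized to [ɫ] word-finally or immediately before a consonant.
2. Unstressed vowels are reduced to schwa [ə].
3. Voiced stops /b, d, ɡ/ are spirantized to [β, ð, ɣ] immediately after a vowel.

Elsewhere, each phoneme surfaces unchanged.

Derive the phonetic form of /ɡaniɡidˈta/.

[ɡənəɣəðˈta]

/ɡ/ (word-initial) fails the environment for rule 3, so it stays [ɡ].
/a/ (between /ɡ/ and /n/) occurs in an unstressed syllable → [ə] by rule 2.
/n/ (between /a/ and /i/) is unaffected → [n].
/i/ (between /n/ and /ɡ/) occurs in an unstressed syllable → [ə] by rule 2.
/ɡ/ (between /i/ and /i/): immediately after a vowel, so rule 3 applies → [ɣ].
/i/ meets the environment for rule 2 (in an unstressed syllable) → [ə].
/d/ meets the environment for rule 3 (immediately after a vowel) → [ð].
/t/ stays [t].
/a/ (word-final) fails the environment for rule 2, so it stays [a].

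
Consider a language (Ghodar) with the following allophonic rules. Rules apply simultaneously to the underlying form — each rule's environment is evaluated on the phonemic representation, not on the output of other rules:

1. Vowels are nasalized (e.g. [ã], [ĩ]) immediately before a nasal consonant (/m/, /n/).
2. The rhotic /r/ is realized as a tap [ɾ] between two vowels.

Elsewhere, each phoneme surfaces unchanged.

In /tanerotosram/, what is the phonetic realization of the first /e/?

/e/ (between /n/ and /r/): rule 1 targets it, but not before a nasal consonant → unchanged [e].

[e]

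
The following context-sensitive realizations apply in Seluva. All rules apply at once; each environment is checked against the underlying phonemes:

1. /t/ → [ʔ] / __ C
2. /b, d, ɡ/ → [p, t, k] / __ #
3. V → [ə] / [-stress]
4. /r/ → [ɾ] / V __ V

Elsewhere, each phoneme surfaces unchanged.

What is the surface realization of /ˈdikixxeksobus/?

/d/ (word-initial) is in the target of rule 2 but the environment (word-finally) is not met → [d].
/i/ (between /d/ and /k/) fails the environment for rule 3, so it stays [i].
/k/ stays [k].
/i/ (between /k/ and /x/): in an unstressed syllable, so rule 3 applies → [ə].
/x/ (between /i/ and /x/) is unaffected → [x].
/x/ (between /x/ and /e/): no rule targets it → [x].
/e/ (between /x/ and /k/) occurs in an unstressed syllable → [ə] by rule 3.
/k/ — not in any rule's target class → [k].
/s/ stays [s].
/o/ — between /s/ and /b/, in an unstressed syllable — surfaces as [ə] (rule 3).
/b/ — between /o/ and /u/; rule 2 does not apply here → [b].
/u/ meets the environment for rule 3 (in an unstressed syllable) → [ə].
/s/ stays [s].

[ˈdikəxxəksəbəs]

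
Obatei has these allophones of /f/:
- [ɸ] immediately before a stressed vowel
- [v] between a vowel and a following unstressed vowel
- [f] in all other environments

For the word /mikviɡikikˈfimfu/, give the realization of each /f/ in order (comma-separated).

[ɸ], [f]

Occurrence 1 (position 11): immediately before a stressed vowel → [ɸ].
Occurrence 2 (position 14): no conditioning environment matches → elsewhere allophone [f].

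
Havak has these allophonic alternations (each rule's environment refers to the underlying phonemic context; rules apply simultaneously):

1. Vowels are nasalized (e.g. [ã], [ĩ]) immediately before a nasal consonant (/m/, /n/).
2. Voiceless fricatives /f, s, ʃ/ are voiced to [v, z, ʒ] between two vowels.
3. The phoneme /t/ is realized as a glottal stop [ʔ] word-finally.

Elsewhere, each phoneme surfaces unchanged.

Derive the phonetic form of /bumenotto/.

[bũmẽnotto]

/b/ stays [b].
/u/ meets the environment for rule 1 (before a nasal consonant) → [ũ].
/m/ stays [m].
Rule 1 applies to /e/ (between /m/ and /n/: before a nasal consonant) → [ẽ].
/n/ (between /e/ and /o/) is unaffected → [n].
/o/ (between /n/ and /t/): rule 1 targets it, but not before a nasal consonant → unchanged [o].
/t/ — between /o/ and /t/; rule 3 does not apply here → [t].
/t/ (between /t/ and /o/): rule 3 targets it, but not word-finally → unchanged [t].
/o/ (word-final) fails the environment for rule 1, so it stays [o].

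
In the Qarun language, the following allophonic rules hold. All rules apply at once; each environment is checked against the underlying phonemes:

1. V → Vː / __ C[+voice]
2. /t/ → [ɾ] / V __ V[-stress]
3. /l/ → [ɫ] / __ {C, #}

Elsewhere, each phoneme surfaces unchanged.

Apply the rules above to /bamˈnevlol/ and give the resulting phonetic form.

/b/ stays [b].
/a/ — between /b/ and /m/, before a voiced consonant — surfaces as [aː] (rule 1).
/m/ (between /a/ and /n/) is unaffected → [m].
/n/ stays [n].
Rule 1 applies to /e/ (between /n/ and /v/: before a voiced consonant) → [eː].
/v/ stays [v].
/l/ (between /v/ and /o/) fails the environment for rule 3, so it stays [l].
Rule 1 applies to /o/ (between /l/ and /l/: before a voiced consonant) → [oː].
/l/ — word-final, word-finally or immediately before a consonant — surfaces as [ɫ] (rule 3).

[baːmˈneːvloːɫ]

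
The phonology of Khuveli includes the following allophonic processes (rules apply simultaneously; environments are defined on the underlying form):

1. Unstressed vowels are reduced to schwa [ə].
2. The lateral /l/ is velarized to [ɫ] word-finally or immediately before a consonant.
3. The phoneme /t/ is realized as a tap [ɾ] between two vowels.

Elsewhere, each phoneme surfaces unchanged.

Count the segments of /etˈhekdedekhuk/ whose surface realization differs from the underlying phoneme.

4

Segments that undergo a rule: /e/ → [ə] (rule 1); /e/ → [ə] (rule 1); /e/ → [ə] (rule 1); /u/ → [ə] (rule 1).
All other segments surface unchanged.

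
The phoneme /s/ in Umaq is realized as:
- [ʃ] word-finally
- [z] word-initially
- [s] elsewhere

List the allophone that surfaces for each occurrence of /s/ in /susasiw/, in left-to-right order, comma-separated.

Occurrence 1 (position 1): word-initially → [z].
Occurrence 2 (position 3): no conditioning environment matches → elsewhere allophone [s].
Occurrence 3 (position 5): no conditioning environment matches → elsewhere allophone [s].

[z], [s], [s]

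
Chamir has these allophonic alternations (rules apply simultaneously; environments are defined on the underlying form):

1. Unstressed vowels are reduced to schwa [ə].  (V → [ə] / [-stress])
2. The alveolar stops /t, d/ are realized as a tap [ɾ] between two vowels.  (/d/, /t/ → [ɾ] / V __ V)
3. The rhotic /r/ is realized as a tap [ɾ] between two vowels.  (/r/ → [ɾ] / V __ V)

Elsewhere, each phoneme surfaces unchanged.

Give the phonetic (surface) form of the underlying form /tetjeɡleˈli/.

/t/ (word-initial): rule 2 targets it, but not between two vowels → unchanged [t].
/e/ (between /t/ and /t/): in an unstressed syllable, so rule 1 applies → [ə].
/t/ (between /e/ and /j/) fails the environment for rule 2, so it stays [t].
/j/ (between /t/ and /e/): no rule targets it → [j].
Rule 1 applies to /e/ (between /j/ and /ɡ/: in an unstressed syllable) → [ə].
/ɡ/ stays [ɡ].
/l/ (between /ɡ/ and /e/): no rule targets it → [l].
Rule 1 applies to /e/ (between /l/ and /l/: in an unstressed syllable) → [ə].
/l/ stays [l].
/i/ (word-final): rule 1 targets it, but not in an unstressed syllable → unchanged [i].

[tətjəɡləˈli]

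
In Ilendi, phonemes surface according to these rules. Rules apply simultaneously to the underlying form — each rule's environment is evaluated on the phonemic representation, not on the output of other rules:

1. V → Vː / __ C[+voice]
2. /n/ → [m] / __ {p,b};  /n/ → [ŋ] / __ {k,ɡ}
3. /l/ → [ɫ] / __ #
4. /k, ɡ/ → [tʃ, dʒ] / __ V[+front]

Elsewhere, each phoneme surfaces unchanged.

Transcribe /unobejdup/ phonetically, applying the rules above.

/u/ meets the environment for rule 1 (before a voiced consonant) → [uː].
/n/ (between /u/ and /o/) fails the environment for rule 2, so it stays [n].
/o/ (between /n/ and /b/) occurs before a voiced consonant → [oː] by rule 1.
/b/ — not in any rule's target class → [b].
Rule 1 applies to /e/ (between /b/ and /j/: before a voiced consonant) → [eː].
/j/ (between /e/ and /d/) is unaffected → [j].
/d/ — not in any rule's target class → [d].
/u/ (between /d/ and /p/): rule 1 targets it, but not before a voiced consonant → unchanged [u].
/p/ stays [p].

[uːnoːbeːjdup]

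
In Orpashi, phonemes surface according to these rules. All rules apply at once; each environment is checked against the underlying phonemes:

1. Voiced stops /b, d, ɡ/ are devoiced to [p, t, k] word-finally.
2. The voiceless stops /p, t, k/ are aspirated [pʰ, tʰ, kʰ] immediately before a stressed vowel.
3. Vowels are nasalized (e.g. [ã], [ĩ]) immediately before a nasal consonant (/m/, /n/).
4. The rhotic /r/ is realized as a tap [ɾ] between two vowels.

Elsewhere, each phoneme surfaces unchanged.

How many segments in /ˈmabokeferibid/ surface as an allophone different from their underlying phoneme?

Segments that undergo a rule: /r/ → [ɾ] (rule 4); /d/ → [t] (rule 1).
All other segments surface unchanged.

2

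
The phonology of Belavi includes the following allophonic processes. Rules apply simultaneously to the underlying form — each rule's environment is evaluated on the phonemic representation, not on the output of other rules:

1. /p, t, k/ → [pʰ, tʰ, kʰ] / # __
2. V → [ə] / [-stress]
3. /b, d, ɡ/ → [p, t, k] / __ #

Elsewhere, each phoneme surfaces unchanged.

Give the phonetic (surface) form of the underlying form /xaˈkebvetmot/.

[xəˈkebvətmət]

/x/ — not in any rule's target class → [x].
Rule 2 applies to /a/ (between /x/ and /k/: in an unstressed syllable) → [ə].
/k/ (between /a/ and /e/): rule 1 targets it, but not word-initially → unchanged [k].
/e/ (between /k/ and /b/): rule 2 targets it, but not in an unstressed syllable → unchanged [e].
/b/ (between /e/ and /v/) fails the environment for rule 3, so it stays [b].
/v/ stays [v].
/e/ — between /v/ and /t/, in an unstressed syllable — surfaces as [ə] (rule 2).
/t/ — between /e/ and /m/; rule 1 does not apply here → [t].
/m/ (between /t/ and /o/) is unaffected → [m].
Rule 2 applies to /o/ (between /m/ and /t/: in an unstressed syllable) → [ə].
/t/ — word-final; rule 1 does not apply here → [t].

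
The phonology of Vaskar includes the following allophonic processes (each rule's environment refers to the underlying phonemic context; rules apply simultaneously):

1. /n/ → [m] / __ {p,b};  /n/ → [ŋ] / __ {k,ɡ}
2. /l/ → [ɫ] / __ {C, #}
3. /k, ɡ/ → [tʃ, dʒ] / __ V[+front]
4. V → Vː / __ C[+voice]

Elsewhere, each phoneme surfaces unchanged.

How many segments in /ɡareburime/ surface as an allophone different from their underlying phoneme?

Segments that undergo a rule: /a/ → [aː] (rule 4); /e/ → [eː] (rule 4); /u/ → [uː] (rule 4); /i/ → [iː] (rule 4).
All other segments surface unchanged.

4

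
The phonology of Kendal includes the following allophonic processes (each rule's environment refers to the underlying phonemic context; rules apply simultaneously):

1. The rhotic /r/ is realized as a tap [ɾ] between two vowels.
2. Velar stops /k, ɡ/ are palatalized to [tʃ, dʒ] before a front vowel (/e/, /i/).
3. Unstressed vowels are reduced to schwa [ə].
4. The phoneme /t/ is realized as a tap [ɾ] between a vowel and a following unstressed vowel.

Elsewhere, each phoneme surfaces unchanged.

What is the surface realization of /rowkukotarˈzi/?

[rəwkəkəɾərˈzi]

/r/ (word-initial) is in the target of rule 1 but the environment (between two vowels) is not met → [r].
/o/ meets the environment for rule 3 (in an unstressed syllable) → [ə].
/k/ (between /w/ and /u/) fails the environment for rule 2, so it stays [k].
Rule 3 applies to /u/ (between /k/ and /k/: in an unstressed syllable) → [ə].
/k/ — between /u/ and /o/; rule 2 does not apply here → [k].
/o/ meets the environment for rule 3 (in an unstressed syllable) → [ə].
/t/ — between /o/ and /a/, between a vowel and a following unstressed vowel — surfaces as [ɾ] (rule 4).
/a/ — between /t/ and /r/, in an unstressed syllable — surfaces as [ə] (rule 3).
/r/ (between /a/ and /z/): rule 1 targets it, but not between two vowels → unchanged [r].
/i/ (word-final) is in the target of rule 3 but the environment (in an unstressed syllable) is not met → [i].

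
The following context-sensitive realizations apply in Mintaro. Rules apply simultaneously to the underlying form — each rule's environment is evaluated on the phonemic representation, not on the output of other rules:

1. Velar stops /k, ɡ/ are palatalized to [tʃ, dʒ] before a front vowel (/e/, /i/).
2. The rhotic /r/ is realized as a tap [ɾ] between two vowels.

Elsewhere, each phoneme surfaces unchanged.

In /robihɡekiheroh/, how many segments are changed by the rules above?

3

Segments that undergo a rule: /ɡ/ → [dʒ] (rule 1); /k/ → [tʃ] (rule 1); /r/ → [ɾ] (rule 2).
All other segments surface unchanged.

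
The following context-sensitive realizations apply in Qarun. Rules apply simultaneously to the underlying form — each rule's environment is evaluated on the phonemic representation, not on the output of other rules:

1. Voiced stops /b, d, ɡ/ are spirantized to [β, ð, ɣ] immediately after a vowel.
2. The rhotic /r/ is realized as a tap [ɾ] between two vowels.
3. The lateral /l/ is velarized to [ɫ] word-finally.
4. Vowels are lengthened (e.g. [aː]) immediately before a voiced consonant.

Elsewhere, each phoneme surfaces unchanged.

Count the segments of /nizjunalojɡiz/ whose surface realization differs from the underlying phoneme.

5

Segments that undergo a rule: /i/ → [iː] (rule 4); /u/ → [uː] (rule 4); /a/ → [aː] (rule 4); /o/ → [oː] (rule 4); /i/ → [iː] (rule 4).
All other segments surface unchanged.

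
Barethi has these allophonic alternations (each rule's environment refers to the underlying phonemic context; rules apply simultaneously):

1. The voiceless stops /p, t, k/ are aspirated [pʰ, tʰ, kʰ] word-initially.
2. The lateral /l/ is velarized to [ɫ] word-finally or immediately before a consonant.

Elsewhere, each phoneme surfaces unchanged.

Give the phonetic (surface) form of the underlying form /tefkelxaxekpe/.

[tʰefkeɫxaxekpe]

/t/ (word-initial): word-initially, so rule 1 applies → [tʰ].
/e/ — not in any rule's target class → [e].
/f/ — not in any rule's target class → [f].
/k/ (between /f/ and /e/) fails the environment for rule 1, so it stays [k].
/e/ — not in any rule's target class → [e].
/l/ (between /e/ and /x/): word-finally or immediately before a consonant, so rule 2 applies → [ɫ].
/x/ — not in any rule's target class → [x].
/a/ (between /x/ and /x/): no rule targets it → [a].
/x/ (between /a/ and /e/): no rule targets it → [x].
/e/ (between /x/ and /k/): no rule targets it → [e].
/k/ — between /e/ and /p/; rule 1 does not apply here → [k].
/p/ — between /k/ and /e/; rule 1 does not apply here → [p].
/e/ stays [e].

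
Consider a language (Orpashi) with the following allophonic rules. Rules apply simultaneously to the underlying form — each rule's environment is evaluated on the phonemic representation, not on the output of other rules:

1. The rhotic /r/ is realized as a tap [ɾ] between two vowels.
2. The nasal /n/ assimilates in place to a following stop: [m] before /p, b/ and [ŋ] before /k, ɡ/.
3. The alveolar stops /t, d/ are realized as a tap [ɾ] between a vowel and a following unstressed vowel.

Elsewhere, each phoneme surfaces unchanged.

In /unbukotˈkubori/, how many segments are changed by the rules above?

2

Segments that undergo a rule: /n/ → [m] (rule 2); /r/ → [ɾ] (rule 1).
All other segments surface unchanged.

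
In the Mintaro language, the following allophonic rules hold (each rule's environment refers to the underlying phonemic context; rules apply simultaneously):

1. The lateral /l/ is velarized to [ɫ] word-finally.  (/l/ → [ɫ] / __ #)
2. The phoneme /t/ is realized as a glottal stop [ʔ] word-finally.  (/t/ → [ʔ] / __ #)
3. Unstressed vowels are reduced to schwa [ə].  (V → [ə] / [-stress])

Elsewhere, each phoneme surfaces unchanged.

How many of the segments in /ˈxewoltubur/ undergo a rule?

3

Segments that undergo a rule: /o/ → [ə] (rule 3); /u/ → [ə] (rule 3); /u/ → [ə] (rule 3).
All other segments surface unchanged.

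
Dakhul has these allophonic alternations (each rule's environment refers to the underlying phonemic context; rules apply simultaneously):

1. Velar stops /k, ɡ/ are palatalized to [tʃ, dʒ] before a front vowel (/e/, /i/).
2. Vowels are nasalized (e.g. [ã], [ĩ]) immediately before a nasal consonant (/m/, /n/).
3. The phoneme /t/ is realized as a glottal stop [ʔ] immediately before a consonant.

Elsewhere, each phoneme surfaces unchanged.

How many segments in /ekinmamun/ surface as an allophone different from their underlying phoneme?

Segments that undergo a rule: /k/ → [tʃ] (rule 1); /i/ → [ĩ] (rule 2); /a/ → [ã] (rule 2); /u/ → [ũ] (rule 2).
All other segments surface unchanged.

4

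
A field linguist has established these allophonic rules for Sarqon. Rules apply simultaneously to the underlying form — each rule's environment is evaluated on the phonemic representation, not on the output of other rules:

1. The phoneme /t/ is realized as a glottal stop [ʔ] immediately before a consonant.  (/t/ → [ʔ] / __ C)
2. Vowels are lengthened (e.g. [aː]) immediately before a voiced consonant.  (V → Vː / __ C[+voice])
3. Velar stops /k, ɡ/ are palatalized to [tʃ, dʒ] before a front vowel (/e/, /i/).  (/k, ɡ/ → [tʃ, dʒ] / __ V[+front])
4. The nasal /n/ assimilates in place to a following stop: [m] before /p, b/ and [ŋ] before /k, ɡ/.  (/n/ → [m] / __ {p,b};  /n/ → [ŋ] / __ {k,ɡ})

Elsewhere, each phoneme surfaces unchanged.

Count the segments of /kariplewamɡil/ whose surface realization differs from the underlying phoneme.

5

Segments that undergo a rule: /a/ → [aː] (rule 2); /e/ → [eː] (rule 2); /a/ → [aː] (rule 2); /ɡ/ → [dʒ] (rule 3); /i/ → [iː] (rule 2).
All other segments surface unchanged.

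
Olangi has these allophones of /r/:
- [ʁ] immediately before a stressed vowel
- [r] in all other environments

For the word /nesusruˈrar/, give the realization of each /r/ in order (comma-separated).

[r], [ʁ], [r]

Occurrence 1 (position 6): no conditioning environment matches → elsewhere allophone [r].
Occurrence 2 (position 8): immediately before a stressed vowel → [ʁ].
Occurrence 3 (position 10): no conditioning environment matches → elsewhere allophone [r].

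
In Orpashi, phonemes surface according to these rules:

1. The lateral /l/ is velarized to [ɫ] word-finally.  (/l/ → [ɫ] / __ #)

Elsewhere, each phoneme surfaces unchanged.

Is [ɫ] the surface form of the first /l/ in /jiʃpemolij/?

No

/l/ (between /o/ and /i/) is in the target of rule 1 but the environment (word-finally) is not met → [l].
The actual realization is [l], not [ɫ].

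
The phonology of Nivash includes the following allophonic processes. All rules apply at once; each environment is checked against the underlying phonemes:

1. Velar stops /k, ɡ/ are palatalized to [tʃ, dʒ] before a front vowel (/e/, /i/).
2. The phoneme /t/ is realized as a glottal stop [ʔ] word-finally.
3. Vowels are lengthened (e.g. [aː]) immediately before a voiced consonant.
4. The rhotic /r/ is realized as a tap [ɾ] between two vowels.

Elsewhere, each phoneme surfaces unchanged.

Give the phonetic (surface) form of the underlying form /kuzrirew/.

/k/ — word-initial; rule 1 does not apply here → [k].
Rule 3 applies to /u/ (between /k/ and /z/: before a voiced consonant) → [uː].
/z/ stays [z].
/r/ (between /z/ and /i/) is in the target of rule 4 but the environment (between two vowels) is not met → [r].
Rule 3 applies to /i/ (between /r/ and /r/: before a voiced consonant) → [iː].
/r/ — between /i/ and /e/, between two vowels — surfaces as [ɾ] (rule 4).
/e/ (between /r/ and /w/) occurs before a voiced consonant → [eː] by rule 3.
/w/ — not in any rule's target class → [w].

[kuːzriːɾeːw]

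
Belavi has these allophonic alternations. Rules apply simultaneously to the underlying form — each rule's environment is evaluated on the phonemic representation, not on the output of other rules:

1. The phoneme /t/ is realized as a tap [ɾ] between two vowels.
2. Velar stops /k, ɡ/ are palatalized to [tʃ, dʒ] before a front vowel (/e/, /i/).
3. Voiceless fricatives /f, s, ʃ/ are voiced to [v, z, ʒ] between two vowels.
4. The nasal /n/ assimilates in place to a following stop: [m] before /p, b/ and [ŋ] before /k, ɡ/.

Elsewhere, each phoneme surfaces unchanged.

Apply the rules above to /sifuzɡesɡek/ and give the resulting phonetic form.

/s/ (word-initial) fails the environment for rule 3, so it stays [s].
/i/ stays [i].
Rule 3 applies to /f/ (between /i/ and /u/: between two vowels) → [v].
/u/ (between /f/ and /z/): no rule targets it → [u].
/z/ (between /u/ and /ɡ/) is unaffected → [z].
Rule 2 applies to /ɡ/ (between /z/ and /e/: before a front vowel) → [dʒ].
/e/ stays [e].
/s/ — between /e/ and /ɡ/; rule 3 does not apply here → [s].
/ɡ/ meets the environment for rule 2 (before a front vowel) → [dʒ].
/e/ — not in any rule's target class → [e].
/k/ — word-final; rule 2 does not apply here → [k].

[sivuzdʒesdʒek]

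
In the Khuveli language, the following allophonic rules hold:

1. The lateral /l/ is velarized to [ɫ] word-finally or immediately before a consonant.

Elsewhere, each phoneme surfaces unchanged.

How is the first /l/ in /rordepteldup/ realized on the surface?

[ɫ]

/l/ meets the environment for rule 1 (word-finally or immediately before a consonant) → [ɫ].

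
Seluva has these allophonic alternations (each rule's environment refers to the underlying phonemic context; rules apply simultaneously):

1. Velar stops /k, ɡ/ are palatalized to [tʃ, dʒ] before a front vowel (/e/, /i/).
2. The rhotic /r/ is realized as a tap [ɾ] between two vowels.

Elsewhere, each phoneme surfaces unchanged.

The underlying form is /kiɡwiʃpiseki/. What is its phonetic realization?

[tʃiɡwiʃpisetʃi]

/k/ — word-initial, before a front vowel — surfaces as [tʃ] (rule 1).
/i/ stays [i].
/ɡ/ (between /i/ and /w/): rule 1 targets it, but not before a front vowel → unchanged [ɡ].
/w/ (between /ɡ/ and /i/): no rule targets it → [w].
/i/ — not in any rule's target class → [i].
/ʃ/ (between /i/ and /p/) is unaffected → [ʃ].
/p/ (between /ʃ/ and /i/): no rule targets it → [p].
/i/ (between /p/ and /s/): no rule targets it → [i].
/s/ — not in any rule's target class → [s].
/e/ (between /s/ and /k/): no rule targets it → [e].
/k/ (between /e/ and /i/) occurs before a front vowel → [tʃ] by rule 1.
/i/ stays [i].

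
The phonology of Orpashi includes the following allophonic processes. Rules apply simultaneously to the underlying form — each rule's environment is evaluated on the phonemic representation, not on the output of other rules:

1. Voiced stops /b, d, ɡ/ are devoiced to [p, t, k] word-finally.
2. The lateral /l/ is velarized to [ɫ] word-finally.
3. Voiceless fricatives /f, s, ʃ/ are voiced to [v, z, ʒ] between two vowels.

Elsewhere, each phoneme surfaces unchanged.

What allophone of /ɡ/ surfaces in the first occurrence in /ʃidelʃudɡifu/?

/ɡ/ (between /d/ and /i/) is in the target of rule 1 but the environment (word-finally) is not met → [ɡ].

[ɡ]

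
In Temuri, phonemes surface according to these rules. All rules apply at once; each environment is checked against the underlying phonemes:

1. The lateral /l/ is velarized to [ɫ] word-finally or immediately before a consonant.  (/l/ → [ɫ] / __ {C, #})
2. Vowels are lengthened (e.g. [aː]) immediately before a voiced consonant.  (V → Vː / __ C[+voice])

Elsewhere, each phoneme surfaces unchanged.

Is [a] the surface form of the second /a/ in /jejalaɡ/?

/a/ meets the environment for rule 2 (before a voiced consonant) → [aː].
The actual realization is [aː], not [a].

No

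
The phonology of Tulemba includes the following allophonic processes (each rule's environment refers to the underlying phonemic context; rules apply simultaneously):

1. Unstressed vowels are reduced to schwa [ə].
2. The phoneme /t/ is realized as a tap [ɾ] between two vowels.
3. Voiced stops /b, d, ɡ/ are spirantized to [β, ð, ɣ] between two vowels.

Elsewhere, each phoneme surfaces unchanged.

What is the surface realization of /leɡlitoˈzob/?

/e/ (between /l/ and /ɡ/) occurs in an unstressed syllable → [ə] by rule 1.
/ɡ/ — between /e/ and /l/; rule 3 does not apply here → [ɡ].
/i/ (between /l/ and /t/): in an unstressed syllable, so rule 1 applies → [ə].
/t/ (between /i/ and /o/) occurs between two vowels → [ɾ] by rule 2.
/o/ meets the environment for rule 1 (in an unstressed syllable) → [ə].
/o/ — between /z/ and /b/; rule 1 does not apply here → [o].
/b/ (word-final) fails the environment for rule 3, so it stays [b].

[ləɡləɾəˈzob]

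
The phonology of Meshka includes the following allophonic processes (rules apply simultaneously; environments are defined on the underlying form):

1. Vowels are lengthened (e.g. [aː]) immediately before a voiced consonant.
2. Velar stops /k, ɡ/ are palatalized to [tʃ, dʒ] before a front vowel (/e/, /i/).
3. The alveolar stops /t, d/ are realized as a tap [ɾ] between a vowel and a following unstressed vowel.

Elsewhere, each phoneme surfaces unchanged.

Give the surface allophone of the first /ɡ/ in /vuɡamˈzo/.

/ɡ/ (between /u/ and /a/) is in the target of rule 2 but the environment (before a front vowel) is not met → [ɡ].

[ɡ]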